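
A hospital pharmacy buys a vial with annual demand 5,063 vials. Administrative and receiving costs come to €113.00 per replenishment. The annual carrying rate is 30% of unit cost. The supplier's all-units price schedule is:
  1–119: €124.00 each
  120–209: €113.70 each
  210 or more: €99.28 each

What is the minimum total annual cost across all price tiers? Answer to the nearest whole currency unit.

Holding cost per unit per year at price C is H = 0.30·C.
Candidates are each tier's EOQ (if it falls in that tier) and each price-break quantity.
Tier 1 (€124.00): EOQ = 175.4 exceeds tier's upper bound 119, so this tier is dominated.
EOQ at €113.70 = 183.2 (feasible in tier 2): TC = 5,063×€113.70 + (5,063/183.2)×113 + (183.2/2)×0.30×€113.70 = €581,910.50.
EOQ at €99.28 = 196.0 < 210, so use break Q=210: TC = 5,063×€99.28 + (5,063/210.0)×113 + (210.0/2)×0.30×€99.28 = €508,506.34.
Lowest total cost among the candidates is at Q = 210.0.

TC* ≈ €508,506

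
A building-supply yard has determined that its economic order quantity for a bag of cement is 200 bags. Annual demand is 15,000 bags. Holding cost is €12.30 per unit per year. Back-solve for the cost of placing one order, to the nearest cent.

Squaring Q* = √(2DS/H) gives Q*² = 2DS/H.
From Q* = √(2DS/H): S = Q*²H / (2D) = 200² × 12.3 / (2 × 15,000) = 16.4000.

S ≈ €16.40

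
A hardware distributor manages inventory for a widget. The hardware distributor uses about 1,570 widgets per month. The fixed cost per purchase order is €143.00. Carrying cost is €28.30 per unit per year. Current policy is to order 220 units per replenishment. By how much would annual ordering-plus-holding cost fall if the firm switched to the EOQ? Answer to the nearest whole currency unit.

Annual demand D = 1,570 × 12 = 18,840.
EOQ = √(2DS/H) = √(2 × 18,840 × 143 / 28.3) ≈ 436.35.
Cost at Q* = (D/Q*)S + (Q*/2)H = √(2DSH) ≈ €12,348.57.
Cost at Q = 220: (18,840/220)×143 + (220/2)×28.3 = €12,246.00 + €3,113.00 = €15,359.00.
Excess = €15,359.00 − €12,348.57 = €3,010.43.

Extra cost ≈ €3,010 per year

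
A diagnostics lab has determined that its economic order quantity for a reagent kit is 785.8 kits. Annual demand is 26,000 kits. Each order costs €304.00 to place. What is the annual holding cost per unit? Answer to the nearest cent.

H ≈ €25.60

Squaring Q* = √(2DS/H) gives Q*² = 2DS/H.
From Q* = √(2DS/H): H = 2DS / Q*² = 2 × 26,000 × 304 / 785.8² = 25.6008.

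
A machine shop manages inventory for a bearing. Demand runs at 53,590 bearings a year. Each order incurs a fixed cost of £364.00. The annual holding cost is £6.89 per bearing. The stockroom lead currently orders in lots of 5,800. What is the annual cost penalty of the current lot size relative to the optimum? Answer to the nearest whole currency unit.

EOQ = √(2DS/H) = √(2 × 53,590 × 364 / 6.89) ≈ 2379.57.
Cost at Q* = (D/Q*)S + (Q*/2)H = √(2DSH) ≈ £16,395.22.
Cost at Q = 5,800: (53,590/5,800)×364 + (5,800/2)×6.89 = £3,363.23 + £19,981.00 = £23,344.23.
Excess = £23,344.23 − £16,395.22 = £6,949.02.

Extra cost ≈ £6,949 per year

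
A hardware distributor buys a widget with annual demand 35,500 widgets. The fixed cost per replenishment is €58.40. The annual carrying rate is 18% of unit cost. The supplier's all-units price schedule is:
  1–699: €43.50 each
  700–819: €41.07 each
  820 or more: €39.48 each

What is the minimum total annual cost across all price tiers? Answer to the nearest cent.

Holding cost per unit per year at price C is H = 0.18·C.
Candidates are each tier's EOQ (if it falls in that tier) and each price-break quantity.
Tier 1 (€43.50): EOQ = 727.7 exceeds tier's upper bound 699, so this tier is dominated.
EOQ at €41.07 = 748.9 (feasible in tier 2): TC = 35,500×€41.07 + (35,500/748.9)×58.4 + (748.9/2)×0.18×€41.07 = €1,463,521.49.
EOQ at €39.48 = 763.9 < 820, so use break Q=820: TC = 35,500×€39.48 + (35,500/820.0)×58.4 + (820.0/2)×0.18×€39.48 = €1,406,981.92.
Lowest total cost among the candidates is at Q = 820.0.

TC* ≈ €1,406,981.92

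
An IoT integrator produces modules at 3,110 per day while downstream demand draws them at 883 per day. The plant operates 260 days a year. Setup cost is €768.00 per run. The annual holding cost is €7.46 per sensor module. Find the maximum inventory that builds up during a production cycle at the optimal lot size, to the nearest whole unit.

Annual demand D = 883 × 260 = 229,580.
Production build-up factor (1 − d/p) = 1 − 883/3,110 = 0.7161.
Q* = √(2DS / (H(1 − d/p))) = √(2 × 229,580 × 768 / (7.46 × 0.7161)).
= √(352,634,880 / 5.3419) ≈ 8124.812.
Maximum inventory = Q*(1 − d/p) = 8124.812 × 0.7161 ≈ 5817.992.

I_max ≈ 5,818 modules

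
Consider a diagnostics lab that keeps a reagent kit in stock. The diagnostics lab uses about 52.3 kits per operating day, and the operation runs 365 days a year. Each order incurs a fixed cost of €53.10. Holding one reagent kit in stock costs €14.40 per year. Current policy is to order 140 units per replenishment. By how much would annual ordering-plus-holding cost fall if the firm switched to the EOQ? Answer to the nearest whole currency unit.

Annual demand D = 52.3 × 365 = 19,089.5.
EOQ = √(2DS/H) = √(2 × 19,089.5 × 53.1 / 14.4) ≈ 375.21.
Cost at Q* = (D/Q*)S + (Q*/2)H = √(2DSH) ≈ €5,403.07.
Cost at Q = 140: (19,089.5/140)×53.1 + (140/2)×14.4 = €7,240.37 + €1,008.00 = €8,248.37.
Excess = €8,248.37 − €5,403.07 = €2,845.30.

Extra cost ≈ €2,845 per year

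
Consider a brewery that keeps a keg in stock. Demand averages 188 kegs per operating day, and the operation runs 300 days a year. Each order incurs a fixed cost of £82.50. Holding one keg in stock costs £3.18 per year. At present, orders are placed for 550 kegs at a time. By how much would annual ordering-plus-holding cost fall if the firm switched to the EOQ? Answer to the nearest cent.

Annual demand D = 188 × 300 = 56,400.
EOQ = √(2DS/H) = √(2 × 56,400 × 82.5 / 3.18) ≈ 1710.68.
Cost at Q* = (D/Q*)S + (Q*/2)H = √(2DSH) ≈ £5,439.95.
Cost at Q = 550: (56,400/550)×82.5 + (550/2)×3.18 = £8,460.00 + £874.50 = £9,334.50.
Excess = £9,334.50 − £5,439.95 = £3,894.55.

Extra cost ≈ £3,894.55 per year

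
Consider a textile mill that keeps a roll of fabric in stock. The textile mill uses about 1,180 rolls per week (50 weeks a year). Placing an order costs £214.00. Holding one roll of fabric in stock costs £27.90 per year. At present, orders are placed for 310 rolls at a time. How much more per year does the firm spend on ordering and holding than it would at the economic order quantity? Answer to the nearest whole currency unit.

Annual demand D = 1,180 × 50 = 59,000.
EOQ = √(2DS/H) = √(2 × 59,000 × 214 / 27.9) ≈ 951.36.
Cost at Q* = (D/Q*)S + (Q*/2)H = √(2DSH) ≈ £26,543.00.
Cost at Q = 310: (59,000/310)×214 + (310/2)×27.9 = £40,729.03 + £4,324.50 = £45,053.53.
Excess = £45,053.53 − £26,543.00 = £18,510.53.

Extra cost ≈ £18,511 per year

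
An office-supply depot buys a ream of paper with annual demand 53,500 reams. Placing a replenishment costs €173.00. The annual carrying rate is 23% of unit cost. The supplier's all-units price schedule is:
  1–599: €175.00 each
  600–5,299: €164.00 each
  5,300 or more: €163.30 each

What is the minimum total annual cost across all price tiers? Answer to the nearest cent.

Holding cost per unit per year at price C is H = 0.23·C.
Evaluate total cost at each tier's feasible EOQ or, if the EOQ is below the tier, at the tier's minimum quantity.
Tier 1 (€175.00): EOQ = 678.2 exceeds tier's upper bound 599, so this tier is dominated.
EOQ at €164.00 = 700.5 (feasible in tier 2): TC = 53,500×€164.00 + (53,500/700.5)×173 + (700.5/2)×0.23×€164.00 = €8,800,424.14.
EOQ at €163.30 = 702.0 < 5300, so use break Q=5300: TC = 53,500×€163.30 + (53,500/5300.0)×173 + (5300.0/2)×0.23×€163.30 = €8,837,827.67.
Lowest total cost among the candidates is at Q = 700.5.

TC* ≈ €8,800,424.14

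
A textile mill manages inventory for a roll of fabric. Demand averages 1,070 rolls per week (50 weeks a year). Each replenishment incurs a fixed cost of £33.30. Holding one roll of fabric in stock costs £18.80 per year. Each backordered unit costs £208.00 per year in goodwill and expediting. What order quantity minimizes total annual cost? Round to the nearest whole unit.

Q* ≈ 455 rolls

Annual demand D = 1,070 × 50 = 53,500.
With planned backorders, Q* = √(2DS/H) · √((H+B)/B).
√(2DS/H) = √(2 × 53,500 × 33.3 / 18.8) = 435.347.
√((H+B)/B) = √((18.8+208)/208) = 1.0442.
Q* ≈ 454.595.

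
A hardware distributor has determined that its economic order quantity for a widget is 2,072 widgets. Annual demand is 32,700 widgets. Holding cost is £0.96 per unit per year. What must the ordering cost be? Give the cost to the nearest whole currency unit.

Invert the EOQ relation Q*² = 2DS/H.
From Q* = √(2DS/H): S = Q*²H / (2D) = 2,072² × 0.96 / (2 × 32,700) = 63.0192.

S ≈ £63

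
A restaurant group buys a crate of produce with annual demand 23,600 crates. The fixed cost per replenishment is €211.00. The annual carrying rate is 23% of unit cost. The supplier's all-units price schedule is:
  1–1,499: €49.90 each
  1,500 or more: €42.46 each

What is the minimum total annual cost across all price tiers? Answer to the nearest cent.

Holding cost per unit per year at price C is H = 0.23·C.
Evaluate total cost at each tier's feasible EOQ or, if the EOQ is below the tier, at the tier's minimum quantity.
EOQ at €49.90 = 931.5 (feasible in tier 1): TC = 23,600×€49.90 + (23,600/931.5)×211 + (931.5/2)×0.23×€49.90 = €1,188,331.20.
EOQ at €42.46 = 1009.9 < 1500, so use break Q=1500: TC = 23,600×€42.46 + (23,600/1500.0)×211 + (1500.0/2)×0.23×€42.46 = €1,012,700.08.
Lowest total cost among the candidates is at Q = 1500.0.

TC* ≈ €1,012,700.08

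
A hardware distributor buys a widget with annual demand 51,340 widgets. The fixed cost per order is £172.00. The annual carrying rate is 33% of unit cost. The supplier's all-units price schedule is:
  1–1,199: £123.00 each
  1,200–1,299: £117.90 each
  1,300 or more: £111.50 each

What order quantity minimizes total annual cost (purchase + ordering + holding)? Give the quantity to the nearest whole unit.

Holding cost per unit per year at price C is H = 0.33·C.
Evaluate total cost at each tier's feasible EOQ or, if the EOQ is below the tier, at the tier's minimum quantity.
EOQ at £123.00 = 659.6 (feasible in tier 1): TC = 51,340×£123.00 + (51,340/659.6)×172 + (659.6/2)×0.33×£123.00 = £6,341,594.21.
EOQ at £117.90 = 673.7 < 1200, so use break Q=1200: TC = 51,340×£117.90 + (51,340/1200.0)×172 + (1200.0/2)×0.33×£117.90 = £6,083,688.93.
EOQ at £111.50 = 692.8 < 1300, so use break Q=1300: TC = 51,340×£111.50 + (51,340/1300.0)×172 + (1300.0/2)×0.33×£111.50 = £5,755,119.43.
Lowest total cost is £5,755,119.43 at Q = 1300.0.

Q* ≈ 1,300 widgets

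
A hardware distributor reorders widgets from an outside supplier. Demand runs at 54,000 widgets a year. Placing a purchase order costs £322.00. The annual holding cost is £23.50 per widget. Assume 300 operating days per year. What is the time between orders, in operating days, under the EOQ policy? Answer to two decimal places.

Q* = √(2DS/H) = √(2 × 54,000 × 322 / 23.5) ≈ 1216.48.
Cycle time = Q*/D × 300 = 1216.48 / 54,000 × 300 ≈ 6.758 days.

T ≈ 6.76 days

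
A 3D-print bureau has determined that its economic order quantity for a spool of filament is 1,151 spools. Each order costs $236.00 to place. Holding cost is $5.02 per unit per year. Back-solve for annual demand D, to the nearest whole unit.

The basic EOQ model gives Q* = √(2DS/H); rearrange for the unknown.
From Q* = √(2DS/H): D = Q*²H / (2S) = 1,151² × 5.02 / (2 × 236) = 14090.045.

D ≈ 14,090 spools per year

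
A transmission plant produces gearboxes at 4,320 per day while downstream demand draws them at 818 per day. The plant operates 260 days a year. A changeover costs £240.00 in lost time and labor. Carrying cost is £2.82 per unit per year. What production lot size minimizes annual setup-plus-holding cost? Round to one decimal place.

Q* ≈ 6,682.6 gearboxes

Annual demand D = 818 × 260 = 212,680.
Production build-up factor (1 − d/p) = 1 − 818/4,320 = 0.8106.
Q* = √(2DS / (H(1 − d/p))) = √(2 × 212,680 × 240 / (2.82 × 0.8106)).
= √(102,086,400 / 2.286) ≈ 6682.565.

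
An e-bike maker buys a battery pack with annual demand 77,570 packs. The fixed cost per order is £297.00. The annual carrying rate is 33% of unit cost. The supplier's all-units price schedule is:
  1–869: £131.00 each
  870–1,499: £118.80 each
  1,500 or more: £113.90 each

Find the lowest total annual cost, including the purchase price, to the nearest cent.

TC* ≈ £8,878,772.11

Holding cost per unit per year at price C is H = 0.33·C.
For each price level, check whether its EOQ is feasible; otherwise the best quantity at that price is the breakpoint.
Tier 1 (£131.00): EOQ = 1032.4 exceeds tier's upper bound 869, so this tier is dominated.
EOQ at £118.80 = 1084.1 (feasible in tier 2): TC = 77,570×£118.80 + (77,570/1084.1)×297 + (1084.1/2)×0.33×£118.80 = £9,257,817.60.
EOQ at £113.90 = 1107.2 < 1500, so use break Q=1500: TC = 77,570×£113.90 + (77,570/1500.0)×297 + (1500.0/2)×0.33×£113.90 = £8,878,772.11.
Lowest total cost among the candidates is at Q = 1500.0.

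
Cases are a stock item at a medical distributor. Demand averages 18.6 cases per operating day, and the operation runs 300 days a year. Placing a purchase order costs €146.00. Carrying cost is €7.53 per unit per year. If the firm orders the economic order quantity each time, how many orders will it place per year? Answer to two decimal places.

N ≈ 12.00 orders per year

Annual demand D = 18.6 × 300 = 5,580.
Q* = √(2DS/H) = √(2 × 5,580 × 146 / 7.53) ≈ 465.17.
Orders per year = D / Q* = 5,580 / 465.17 ≈ 11.996.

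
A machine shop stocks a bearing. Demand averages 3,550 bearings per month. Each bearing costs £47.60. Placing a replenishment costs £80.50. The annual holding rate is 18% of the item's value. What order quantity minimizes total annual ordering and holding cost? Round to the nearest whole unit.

Q* ≈ 895 bearings

Annual demand D = 3,550 × 12 = 42,600.
Holding cost H = 0.18 × £47.60 = £8.5680 per unit per year.
EOQ = √(2DS / H) = √(2 × 42,600 × 80.5 / 8.568).
= √(6,858,600 / 8.568) = √800,490.1961 ≈ 894.701.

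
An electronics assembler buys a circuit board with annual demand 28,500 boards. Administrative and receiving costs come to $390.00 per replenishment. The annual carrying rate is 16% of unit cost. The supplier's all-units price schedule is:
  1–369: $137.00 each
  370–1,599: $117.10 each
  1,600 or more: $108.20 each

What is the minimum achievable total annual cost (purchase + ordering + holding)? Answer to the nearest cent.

Holding cost per unit per year at price C is H = 0.16·C.
Candidates are each tier's EOQ (if it falls in that tier) and each price-break quantity.
Tier 1 ($137.00): EOQ = 1007.0 exceeds tier's upper bound 369, so this tier is dominated.
EOQ at $117.10 = 1089.3 (feasible in tier 2): TC = 28,500×$117.10 + (28,500/1089.3)×390 + (1089.3/2)×0.16×$117.10 = $3,357,758.36.
EOQ at $108.20 = 1133.2 < 1600, so use break Q=1600: TC = 28,500×$108.20 + (28,500/1600.0)×390 + (1600.0/2)×0.16×$108.20 = $3,104,496.48.
Lowest total cost among the candidates is at Q = 1600.0.

TC* ≈ $3,104,496.48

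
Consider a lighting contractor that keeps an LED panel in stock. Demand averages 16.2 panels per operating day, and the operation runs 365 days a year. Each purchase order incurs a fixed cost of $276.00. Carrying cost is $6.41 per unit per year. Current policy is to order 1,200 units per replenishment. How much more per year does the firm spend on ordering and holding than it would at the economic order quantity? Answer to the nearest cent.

Extra cost ≈ $631.92 per year

Annual demand D = 16.2 × 365 = 5,913.
EOQ = √(2DS/H) = √(2 × 5,913 × 276 / 6.41) ≈ 713.58.
Cost at Q* = (D/Q*)S + (Q*/2)H = √(2DSH) ≈ $4,574.07.
Cost at Q = 1,200: (5,913/1,200)×276 + (1,200/2)×6.41 = $1,359.99 + $3,846.00 = $5,205.99.
Excess = $5,205.99 − $4,574.07 = $631.92.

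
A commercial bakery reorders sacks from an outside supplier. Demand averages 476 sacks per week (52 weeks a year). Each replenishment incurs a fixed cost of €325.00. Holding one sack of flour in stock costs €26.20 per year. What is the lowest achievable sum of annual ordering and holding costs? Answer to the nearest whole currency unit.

TC* ≈ €20,531

Annual demand D = 476 × 52 = 24,752.
The optimal lot size = √(2DS/H) = √(2 × 24,752 × 325 / 26.2) ≈ 783.63.
At Q*, ordering cost (D/Q*)S equals holding cost (Q*/2)H, each = √(DSH/2).
Minimum total = √(2DSH) = √(2 × 24,752 × 325 × 26.2) ≈ 20531.112.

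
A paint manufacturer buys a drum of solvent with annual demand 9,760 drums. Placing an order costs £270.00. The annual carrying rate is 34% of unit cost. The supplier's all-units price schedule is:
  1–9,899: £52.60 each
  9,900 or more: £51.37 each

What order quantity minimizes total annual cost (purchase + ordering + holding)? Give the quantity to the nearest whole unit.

Q* ≈ 543 drums

Holding cost per unit per year at price C is H = 0.34·C.
Candidates are each tier's EOQ (if it falls in that tier) and each price-break quantity.
EOQ at £52.60 = 542.9 (feasible in tier 1): TC = 9,760×£52.60 + (9,760/542.9)×270 + (542.9/2)×0.34×£52.60 = £523,084.54.
EOQ at £51.37 = 549.3 < 9900, so use break Q=9900: TC = 9,760×£51.37 + (9,760/9900.0)×270 + (9900.0/2)×0.34×£51.37 = £588,093.09.
Lowest total cost is £523,084.54 at Q = 542.9.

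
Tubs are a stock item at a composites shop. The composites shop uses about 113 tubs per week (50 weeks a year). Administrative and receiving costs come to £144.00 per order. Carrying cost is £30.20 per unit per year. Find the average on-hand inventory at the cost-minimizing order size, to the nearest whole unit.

Average inventory ≈ 116 tubs

Annual demand D = 113 × 50 = 5,650.
Q* = √(2DS/H) = √(2 × 5,650 × 144 / 30.2) ≈ 232.12.
Average inventory = Q*/2 ≈ 232.12 / 2 = 116.061.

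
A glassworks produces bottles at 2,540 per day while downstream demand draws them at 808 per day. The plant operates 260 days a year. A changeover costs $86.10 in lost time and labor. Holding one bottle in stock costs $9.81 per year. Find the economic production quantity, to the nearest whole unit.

Annual demand D = 808 × 260 = 210,080.
Production build-up factor (1 − d/p) = 1 − 808/2,540 = 0.6819.
Q* = √(2DS / (H(1 − d/p))) = √(2 × 210,080 × 86.1 / (9.81 × 0.6819)).
= √(36,175,776 / 6.6893) ≈ 2325.505.

Q* ≈ 2,326 bottles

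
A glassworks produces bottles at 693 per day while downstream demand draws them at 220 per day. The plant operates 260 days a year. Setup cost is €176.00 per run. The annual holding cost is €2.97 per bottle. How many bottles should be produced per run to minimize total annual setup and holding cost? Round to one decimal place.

Q* ≈ 3,151.6 bottles

Annual demand D = 220 × 260 = 57,200.
Production build-up factor (1 − d/p) = 1 − 220/693 = 0.6825.
Q* = √(2DS / (H(1 − d/p))) = √(2 × 57,200 × 176 / (2.97 × 0.6825)).
= √(20,134,400 / 2.0271) ≈ 3151.572.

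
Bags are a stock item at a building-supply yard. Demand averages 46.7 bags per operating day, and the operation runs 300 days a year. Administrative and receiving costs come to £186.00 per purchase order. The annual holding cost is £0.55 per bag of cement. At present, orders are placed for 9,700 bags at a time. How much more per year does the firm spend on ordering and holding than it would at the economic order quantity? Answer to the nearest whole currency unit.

Extra cost ≈ £1,243 per year

Annual demand D = 46.7 × 300 = 14,010.
EOQ = √(2DS/H) = √(2 × 14,010 × 186 / 0.55) ≈ 3078.29.
Cost at Q* = (D/Q*)S + (Q*/2)H = √(2DSH) ≈ £1,693.06.
Cost at Q = 9,700: (14,010/9,700)×186 + (9,700/2)×0.55 = £268.65 + £2,667.50 = £2,936.15.
Excess = £2,936.15 − £1,693.06 = £1,243.09.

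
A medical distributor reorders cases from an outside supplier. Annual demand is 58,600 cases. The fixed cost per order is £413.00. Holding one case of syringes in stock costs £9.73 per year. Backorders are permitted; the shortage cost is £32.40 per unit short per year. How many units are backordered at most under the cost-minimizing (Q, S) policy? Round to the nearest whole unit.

With planned backorders, Q* = √(2DS/H) · √((H+B)/B).
√(2DS/H) = √(2 × 58,600 × 413 / 9.73) = 2230.398.
√((H+B)/B) = √((9.73+32.4)/32.4) = 1.1403.
Q* ≈ 2543.347.
S* = Q* · H/(H+B) = 2543.347 × 9.73/42.13 ≈ 587.391.

S* ≈ 587 cases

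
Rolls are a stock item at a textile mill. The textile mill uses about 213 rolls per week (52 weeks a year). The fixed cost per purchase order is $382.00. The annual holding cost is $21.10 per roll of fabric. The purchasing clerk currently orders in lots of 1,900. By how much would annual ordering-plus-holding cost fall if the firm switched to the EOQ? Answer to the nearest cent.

Annual demand D = 213 × 52 = 11,076.
EOQ = √(2DS/H) = √(2 × 11,076 × 382 / 21.1) ≈ 633.28.
Cost at Q* = (D/Q*)S + (Q*/2)H = √(2DSH) ≈ $13,362.24.
Cost at Q = 1,900: (11,076/1,900)×382 + (1,900/2)×21.1 = $2,226.86 + $20,045.00 = $22,271.86.
Excess = $22,271.86 − $13,362.24 = $8,909.62.

Extra cost ≈ $8,909.62 per year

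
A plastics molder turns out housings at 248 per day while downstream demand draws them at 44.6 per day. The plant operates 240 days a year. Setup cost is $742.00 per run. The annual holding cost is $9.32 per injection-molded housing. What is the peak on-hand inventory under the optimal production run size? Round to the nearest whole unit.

I_max ≈ 1,182 housings

Annual demand D = 44.6 × 240 = 10,704.
Production build-up factor (1 − d/p) = 1 − 44.6/248 = 0.8202.
Q* = √(2DS / (H(1 − d/p))) = √(2 × 10,704 × 742 / (9.32 × 0.8202)).
= √(15,884,736 / 7.6439) ≈ 1441.559.
Maximum inventory = Q*(1 − d/p) = 1441.559 × 0.8202 ≈ 1182.311.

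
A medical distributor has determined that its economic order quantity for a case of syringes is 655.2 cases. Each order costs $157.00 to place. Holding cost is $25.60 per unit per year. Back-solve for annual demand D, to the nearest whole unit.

The basic EOQ model gives Q* = √(2DS/H); rearrange for the unknown.
From Q* = √(2DS/H): D = Q*²H / (2S) = 655.2² × 25.6 / (2 × 157) = 34999.198.

D ≈ 34,999 cases per year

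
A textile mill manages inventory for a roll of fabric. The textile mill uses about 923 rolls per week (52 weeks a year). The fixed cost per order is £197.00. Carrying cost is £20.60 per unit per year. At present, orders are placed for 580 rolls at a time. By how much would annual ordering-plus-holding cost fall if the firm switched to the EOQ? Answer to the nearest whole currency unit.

Annual demand D = 923 × 52 = 47,996.
EOQ = √(2DS/H) = √(2 × 47,996 × 197 / 20.6) ≈ 958.11.
Cost at Q* = (D/Q*)S + (Q*/2)H = √(2DSH) ≈ £19,737.14.
Cost at Q = 580: (47,996/580)×197 + (580/2)×20.6 = £16,302.09 + £5,974.00 = £22,276.09.
Excess = £22,276.09 − £19,737.14 = £2,538.95.

Extra cost ≈ £2,539 per year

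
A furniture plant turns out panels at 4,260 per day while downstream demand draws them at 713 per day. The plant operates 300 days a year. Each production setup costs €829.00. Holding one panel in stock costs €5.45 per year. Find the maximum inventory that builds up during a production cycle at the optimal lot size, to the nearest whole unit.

Annual demand D = 713 × 300 = 213,900.
Production build-up factor (1 − d/p) = 1 − 713/4,260 = 0.8326.
Q* = √(2DS / (H(1 − d/p))) = √(2 × 213,900 × 829 / (5.45 × 0.8326)).
= √(354,646,200 / 4.5378) ≈ 8840.434.
Maximum inventory = Q*(1 − d/p) = 8840.434 × 0.8326 ≈ 7360.803.

I_max ≈ 7,361 panels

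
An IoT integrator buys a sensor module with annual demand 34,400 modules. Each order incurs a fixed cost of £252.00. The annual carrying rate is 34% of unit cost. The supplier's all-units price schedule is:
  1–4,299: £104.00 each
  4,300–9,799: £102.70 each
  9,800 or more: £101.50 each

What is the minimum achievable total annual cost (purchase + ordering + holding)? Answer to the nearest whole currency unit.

TC* ≈ £3,602,360

Holding cost per unit per year at price C is H = 0.34·C.
Candidates are each tier's EOQ (if it falls in that tier) and each price-break quantity.
EOQ at £104.00 = 700.2 (feasible in tier 1): TC = 34,400×£104.00 + (34,400/700.2)×252 + (700.2/2)×0.34×£104.00 = £3,602,360.00.
EOQ at £102.70 = 704.6 < 4300, so use break Q=4300: TC = 34,400×£102.70 + (34,400/4300.0)×252 + (4300.0/2)×0.34×£102.70 = £3,609,969.70.
EOQ at £101.50 = 708.8 < 9800, so use break Q=9800: TC = 34,400×£101.50 + (34,400/9800.0)×252 + (9800.0/2)×0.34×£101.50 = £3,661,583.57.
Lowest total cost among the candidates is at Q = 700.2.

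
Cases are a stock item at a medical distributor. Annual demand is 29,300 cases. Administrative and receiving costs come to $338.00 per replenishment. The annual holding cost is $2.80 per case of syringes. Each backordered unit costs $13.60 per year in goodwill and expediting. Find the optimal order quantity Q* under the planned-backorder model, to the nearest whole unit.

With planned backorders, Q* = √(2DS/H) · √((H+B)/B).
√(2DS/H) = √(2 × 29,300 × 338 / 2.8) = 2659.672.
√((H+B)/B) = √((2.8+13.6)/13.6) = 1.0981.
Q* ≈ 2920.657.

Q* ≈ 2,921 cases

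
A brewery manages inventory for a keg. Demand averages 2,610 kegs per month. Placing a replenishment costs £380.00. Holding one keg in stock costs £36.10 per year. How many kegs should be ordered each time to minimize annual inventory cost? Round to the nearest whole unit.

Annual demand D = 2,610 × 12 = 31,320.
EOQ = √(2DS / H) = √(2 × 31,320 × 380 / 36.1).
= √(23,803,200 / 36.1) = √659,368.4211 ≈ 812.015.

Q* ≈ 812 kegs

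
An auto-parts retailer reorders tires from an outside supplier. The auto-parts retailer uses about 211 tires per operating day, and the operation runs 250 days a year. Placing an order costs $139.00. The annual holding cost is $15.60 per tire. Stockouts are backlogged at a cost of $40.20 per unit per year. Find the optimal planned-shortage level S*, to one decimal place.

Annual demand D = 211 × 250 = 52,750.
With planned backorders, Q* = √(2DS/H) · √((H+B)/B).
√(2DS/H) = √(2 × 52,750 × 139 / 15.6) = 969.553.
√((H+B)/B) = √((15.6+40.2)/40.2) = 1.1782.
Q* ≈ 1142.287.
S* = Q* · H/(H+B) = 1142.287 × 15.6/55.8 ≈ 319.349.

S* ≈ 319.3 tires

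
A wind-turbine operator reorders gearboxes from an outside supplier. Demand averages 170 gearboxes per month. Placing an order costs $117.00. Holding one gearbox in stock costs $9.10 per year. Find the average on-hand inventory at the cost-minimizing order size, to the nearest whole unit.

Average inventory ≈ 115 gearboxes

Annual demand D = 170 × 12 = 2,040.
EOQ = √(2DS/H) = √(2 × 2,040 × 117 / 9.1) ≈ 229.04.
Average inventory = Q*/2 ≈ 229.04 / 2 = 114.518.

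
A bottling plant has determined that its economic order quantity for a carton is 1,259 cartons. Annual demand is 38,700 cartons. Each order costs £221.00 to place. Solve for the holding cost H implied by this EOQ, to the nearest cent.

Squaring Q* = √(2DS/H) gives Q*² = 2DS/H.
From Q* = √(2DS/H): H = 2DS / Q*² = 2 × 38,700 × 221 / 1,259² = 10.7915.

H ≈ £10.79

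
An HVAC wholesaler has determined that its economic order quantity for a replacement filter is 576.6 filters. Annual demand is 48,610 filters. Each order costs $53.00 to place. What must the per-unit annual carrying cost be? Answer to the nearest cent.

Invert the EOQ relation Q*² = 2DS/H.
From Q* = √(2DS/H): H = 2DS / Q*² = 2 × 48,610 × 53 / 576.6² = 15.4982.

H ≈ $15.50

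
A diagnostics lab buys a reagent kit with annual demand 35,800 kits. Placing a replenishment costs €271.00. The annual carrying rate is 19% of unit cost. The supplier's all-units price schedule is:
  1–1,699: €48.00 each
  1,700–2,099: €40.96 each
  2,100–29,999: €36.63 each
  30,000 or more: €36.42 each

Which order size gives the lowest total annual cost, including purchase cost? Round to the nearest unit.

Q* ≈ 2,100 kits

Holding cost per unit per year at price C is H = 0.19·C.
Candidates are each tier's EOQ (if it falls in that tier) and each price-break quantity.
EOQ at €48.00 = 1458.6 (feasible in tier 1): TC = 35,800×€48.00 + (35,800/1458.6)×271 + (1458.6/2)×0.19×€48.00 = €1,731,702.66.
EOQ at €40.96 = 1579.0 < 1700, so use break Q=1700: TC = 35,800×€40.96 + (35,800/1700.0)×271 + (1700.0/2)×0.19×€40.96 = €1,478,689.98.
EOQ at €36.63 = 1669.7 < 2100, so use break Q=2100: TC = 35,800×€36.63 + (35,800/2100.0)×271 + (2100.0/2)×0.19×€36.63 = €1,323,281.59.
EOQ at €36.42 = 1674.5 < 30000, so use break Q=30000: TC = 35,800×€36.42 + (35,800/30000.0)×271 + (30000.0/2)×0.19×€36.42 = €1,407,956.39.
Lowest total cost is €1,323,281.59 at Q = 2100.0.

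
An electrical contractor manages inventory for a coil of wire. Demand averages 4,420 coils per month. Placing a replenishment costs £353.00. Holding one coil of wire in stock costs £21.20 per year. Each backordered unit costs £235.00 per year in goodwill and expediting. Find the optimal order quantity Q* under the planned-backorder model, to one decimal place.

Annual demand D = 4,420 × 12 = 53,040.
With planned backorders, Q* = √(2DS/H) · √((H+B)/B).
√(2DS/H) = √(2 × 53,040 × 353 / 21.2) = 1329.034.
√((H+B)/B) = √((21.2+235)/235) = 1.0441.
Q* ≈ 1387.688.

Q* ≈ 1,387.7 coils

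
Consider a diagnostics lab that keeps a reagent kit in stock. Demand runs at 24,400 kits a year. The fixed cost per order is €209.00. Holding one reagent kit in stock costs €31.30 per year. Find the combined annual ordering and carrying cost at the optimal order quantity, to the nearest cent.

TC* ≈ €17,867.15

EOQ = √(2DS/H) = √(2 × 24,400 × 209 / 31.3) ≈ 570.84.
At Q*, ordering cost (D/Q*)S equals holding cost (Q*/2)H, each = √(DSH/2).
Minimum total = √(2DSH) = √(2 × 24,400 × 209 × 31.3) ≈ 17867.148.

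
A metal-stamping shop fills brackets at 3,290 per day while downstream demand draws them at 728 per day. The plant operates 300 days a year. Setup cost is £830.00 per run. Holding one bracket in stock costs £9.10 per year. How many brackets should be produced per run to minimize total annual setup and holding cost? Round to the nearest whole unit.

Q* ≈ 7,153 brackets

Annual demand D = 728 × 300 = 218,400.
Production build-up factor (1 − d/p) = 1 − 728/3,290 = 0.7787.
Q* = √(2DS / (H(1 − d/p))) = √(2 × 218,400 × 830 / (9.1 × 0.7787)).
= √(362,544,000 / 7.0864) ≈ 7152.668.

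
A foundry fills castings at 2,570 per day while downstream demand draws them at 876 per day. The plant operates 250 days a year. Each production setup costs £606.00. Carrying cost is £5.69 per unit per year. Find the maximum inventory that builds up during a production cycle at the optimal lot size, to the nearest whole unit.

I_max ≈ 5,545 castings

Annual demand D = 876 × 250 = 219,000.
Production build-up factor (1 − d/p) = 1 − 876/2,570 = 0.6591.
Q* = √(2DS / (H(1 − d/p))) = √(2 × 219,000 × 606 / (5.69 × 0.6591)).
= √(265,428,000 / 3.7505) ≈ 8412.539.
Maximum inventory = Q*(1 − d/p) = 8412.539 × 0.6591 ≈ 5545.074.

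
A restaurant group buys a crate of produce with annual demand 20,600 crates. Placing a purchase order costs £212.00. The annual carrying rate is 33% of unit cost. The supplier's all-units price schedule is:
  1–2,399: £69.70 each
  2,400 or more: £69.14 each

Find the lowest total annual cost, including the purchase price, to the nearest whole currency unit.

Holding cost per unit per year at price C is H = 0.33·C.
Candidates are each tier's EOQ (if it falls in that tier) and each price-break quantity.
EOQ at £69.70 = 616.2 (feasible in tier 1): TC = 20,600×£69.70 + (20,600/616.2)×212 + (616.2/2)×0.33×£69.70 = £1,449,993.92.
EOQ at £69.14 = 618.7 < 2400, so use break Q=2400: TC = 20,600×£69.14 + (20,600/2400.0)×212 + (2400.0/2)×0.33×£69.14 = £1,453,483.11.
Lowest total cost among the candidates is at Q = 616.2.

TC* ≈ £1,449,994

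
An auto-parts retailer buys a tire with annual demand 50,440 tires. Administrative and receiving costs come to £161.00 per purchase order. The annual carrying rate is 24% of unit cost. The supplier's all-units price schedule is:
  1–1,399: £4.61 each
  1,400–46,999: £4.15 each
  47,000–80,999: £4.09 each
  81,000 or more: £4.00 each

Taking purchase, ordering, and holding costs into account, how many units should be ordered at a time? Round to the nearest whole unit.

Holding cost per unit per year at price C is H = 0.24·C.
Candidates are each tier's EOQ (if it falls in that tier) and each price-break quantity.
Tier 1 (£4.61): EOQ = 3831.4 exceeds tier's upper bound 1399, so this tier is dominated.
EOQ at £4.15 = 4038.2 (feasible in tier 2): TC = 50,440×£4.15 + (50,440/4038.2)×161 + (4038.2/2)×0.24×£4.15 = £213,348.03.
EOQ at £4.09 = 4067.7 < 47000, so use break Q=47000: TC = 50,440×£4.09 + (50,440/47000.0)×161 + (47000.0/2)×0.24×£4.09 = £229,539.98.
EOQ at £4.00 = 4113.2 < 81000, so use break Q=81000: TC = 50,440×£4.00 + (50,440/81000.0)×161 + (81000.0/2)×0.24×£4.00 = £240,740.26.
Lowest total cost is £213,348.03 at Q = 4038.2.

Q* ≈ 4,038 tires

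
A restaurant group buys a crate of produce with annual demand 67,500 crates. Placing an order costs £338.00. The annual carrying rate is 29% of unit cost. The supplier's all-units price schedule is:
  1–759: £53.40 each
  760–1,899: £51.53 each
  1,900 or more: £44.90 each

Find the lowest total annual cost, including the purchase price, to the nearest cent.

Holding cost per unit per year at price C is H = 0.29·C.
For each price level, check whether its EOQ is feasible; otherwise the best quantity at that price is the breakpoint.
Tier 1 (£53.40): EOQ = 1716.5 exceeds tier's upper bound 759, so this tier is dominated.
EOQ at £51.53 = 1747.4 (feasible in tier 2): TC = 67,500×£51.53 + (67,500/1747.4)×338 + (1747.4/2)×0.29×£51.53 = £3,504,387.85.
EOQ at £44.90 = 1872.0 < 1900, so use break Q=1900: TC = 67,500×£44.90 + (67,500/1900.0)×338 + (1900.0/2)×0.29×£44.90 = £3,055,127.84.
Lowest total cost among the candidates is at Q = 1900.0.

TC* ≈ £3,055,127.84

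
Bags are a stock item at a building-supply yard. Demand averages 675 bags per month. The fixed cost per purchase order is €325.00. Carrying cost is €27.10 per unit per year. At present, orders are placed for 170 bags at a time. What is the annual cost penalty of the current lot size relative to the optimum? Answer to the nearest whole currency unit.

Annual demand D = 675 × 12 = 8,100.
EOQ = √(2DS/H) = √(2 × 8,100 × 325 / 27.1) ≈ 440.77.
Cost at Q* = (D/Q*)S + (Q*/2)H = √(2DSH) ≈ €11,944.94.
Cost at Q = 170: (8,100/170)×325 + (170/2)×27.1 = €15,485.29 + €2,303.50 = €17,788.79.
Excess = €17,788.79 − €11,944.94 = €5,843.86.

Extra cost ≈ €5,844 per year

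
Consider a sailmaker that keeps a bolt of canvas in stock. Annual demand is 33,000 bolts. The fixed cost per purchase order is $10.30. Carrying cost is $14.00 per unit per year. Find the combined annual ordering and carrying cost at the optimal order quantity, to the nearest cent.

The optimal lot size = √(2DS/H) = √(2 × 33,000 × 10.3 / 14) ≈ 220.36.
At Q*, ordering cost (D/Q*)S equals holding cost (Q*/2)H, each = √(DSH/2).
Minimum total = √(2DSH) = √(2 × 33,000 × 10.3 × 14) ≈ 3084.996.

TC* ≈ $3,085.00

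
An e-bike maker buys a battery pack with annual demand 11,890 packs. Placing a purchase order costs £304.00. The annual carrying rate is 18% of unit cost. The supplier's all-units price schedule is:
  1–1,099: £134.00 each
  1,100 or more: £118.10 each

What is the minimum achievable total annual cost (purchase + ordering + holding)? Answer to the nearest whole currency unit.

TC* ≈ £1,419,187

Holding cost per unit per year at price C is H = 0.18·C.
Evaluate total cost at each tier's feasible EOQ or, if the EOQ is below the tier, at the tier's minimum quantity.
EOQ at £134.00 = 547.5 (feasible in tier 1): TC = 11,890×£134.00 + (11,890/547.5)×304 + (547.5/2)×0.18×£134.00 = £1,606,464.79.
EOQ at £118.10 = 583.2 < 1100, so use break Q=1100: TC = 11,890×£118.10 + (11,890/1100.0)×304 + (1100.0/2)×0.18×£118.10 = £1,419,186.86.
Lowest total cost among the candidates is at Q = 1100.0.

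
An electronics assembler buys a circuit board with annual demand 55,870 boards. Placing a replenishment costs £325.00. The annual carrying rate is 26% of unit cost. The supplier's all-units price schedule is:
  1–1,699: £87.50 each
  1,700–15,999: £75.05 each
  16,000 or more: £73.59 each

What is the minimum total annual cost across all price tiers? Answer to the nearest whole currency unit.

Holding cost per unit per year at price C is H = 0.26·C.
Evaluate total cost at each tier's feasible EOQ or, if the EOQ is below the tier, at the tier's minimum quantity.
EOQ at £87.50 = 1263.4 (feasible in tier 1): TC = 55,870×£87.50 + (55,870/1263.4)×325 + (1263.4/2)×0.26×£87.50 = £4,917,368.31.
EOQ at £75.05 = 1364.2 < 1700, so use break Q=1700: TC = 55,870×£75.05 + (55,870/1700.0)×325 + (1700.0/2)×0.26×£75.05 = £4,220,310.58.
EOQ at £73.59 = 1377.7 < 16000, so use break Q=16000: TC = 55,870×£73.59 + (55,870/16000.0)×325 + (16000.0/2)×0.26×£73.59 = £4,265,675.36.
Lowest total cost among the candidates is at Q = 1700.0.

TC* ≈ £4,220,311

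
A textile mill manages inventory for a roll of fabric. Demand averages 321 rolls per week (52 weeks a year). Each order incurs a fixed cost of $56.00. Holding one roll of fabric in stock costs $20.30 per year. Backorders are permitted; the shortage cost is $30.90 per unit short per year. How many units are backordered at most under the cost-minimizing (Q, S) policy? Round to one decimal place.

Annual demand D = 321 × 52 = 16,692.
With planned backorders, Q* = √(2DS/H) · √((H+B)/B).
√(2DS/H) = √(2 × 16,692 × 56 / 20.3) = 303.470.
√((H+B)/B) = √((20.3+30.9)/30.9) = 1.2872.
Q* ≈ 390.635.
S* = Q* · H/(H+B) = 390.635 × 20.3/51.2 ≈ 154.881.

S* ≈ 154.9 rolls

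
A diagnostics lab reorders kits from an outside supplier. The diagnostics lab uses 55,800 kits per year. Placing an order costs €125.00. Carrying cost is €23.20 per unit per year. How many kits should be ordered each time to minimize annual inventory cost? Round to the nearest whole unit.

Q* ≈ 775 kits

EOQ = √(2DS / H) = √(2 × 55,800 × 125 / 23.2).
= √(13,950,000 / 23.2) = √601,293.1034 ≈ 775.431.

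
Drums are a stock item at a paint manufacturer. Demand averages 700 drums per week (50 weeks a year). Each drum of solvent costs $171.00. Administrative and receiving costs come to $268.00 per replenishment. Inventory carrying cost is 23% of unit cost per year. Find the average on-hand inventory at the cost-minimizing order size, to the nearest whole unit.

Average inventory ≈ 345 drums

Annual demand D = 700 × 50 = 35,000.
Holding cost H = 0.23 × $171.00 = $39.3300 per unit per year.
EOQ = √(2DS/H) = √(2 × 35,000 × 268 / 39.33) ≈ 690.64.
Average inventory = Q*/2 ≈ 690.64 / 2 = 345.322.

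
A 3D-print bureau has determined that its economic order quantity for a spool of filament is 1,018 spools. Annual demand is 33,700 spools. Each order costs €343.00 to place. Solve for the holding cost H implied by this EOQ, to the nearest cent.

Invert the EOQ relation Q*² = 2DS/H.
From Q* = √(2DS/H): H = 2DS / Q*² = 2 × 33,700 × 343 / 1,018² = 22.3079.

H ≈ €22.31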